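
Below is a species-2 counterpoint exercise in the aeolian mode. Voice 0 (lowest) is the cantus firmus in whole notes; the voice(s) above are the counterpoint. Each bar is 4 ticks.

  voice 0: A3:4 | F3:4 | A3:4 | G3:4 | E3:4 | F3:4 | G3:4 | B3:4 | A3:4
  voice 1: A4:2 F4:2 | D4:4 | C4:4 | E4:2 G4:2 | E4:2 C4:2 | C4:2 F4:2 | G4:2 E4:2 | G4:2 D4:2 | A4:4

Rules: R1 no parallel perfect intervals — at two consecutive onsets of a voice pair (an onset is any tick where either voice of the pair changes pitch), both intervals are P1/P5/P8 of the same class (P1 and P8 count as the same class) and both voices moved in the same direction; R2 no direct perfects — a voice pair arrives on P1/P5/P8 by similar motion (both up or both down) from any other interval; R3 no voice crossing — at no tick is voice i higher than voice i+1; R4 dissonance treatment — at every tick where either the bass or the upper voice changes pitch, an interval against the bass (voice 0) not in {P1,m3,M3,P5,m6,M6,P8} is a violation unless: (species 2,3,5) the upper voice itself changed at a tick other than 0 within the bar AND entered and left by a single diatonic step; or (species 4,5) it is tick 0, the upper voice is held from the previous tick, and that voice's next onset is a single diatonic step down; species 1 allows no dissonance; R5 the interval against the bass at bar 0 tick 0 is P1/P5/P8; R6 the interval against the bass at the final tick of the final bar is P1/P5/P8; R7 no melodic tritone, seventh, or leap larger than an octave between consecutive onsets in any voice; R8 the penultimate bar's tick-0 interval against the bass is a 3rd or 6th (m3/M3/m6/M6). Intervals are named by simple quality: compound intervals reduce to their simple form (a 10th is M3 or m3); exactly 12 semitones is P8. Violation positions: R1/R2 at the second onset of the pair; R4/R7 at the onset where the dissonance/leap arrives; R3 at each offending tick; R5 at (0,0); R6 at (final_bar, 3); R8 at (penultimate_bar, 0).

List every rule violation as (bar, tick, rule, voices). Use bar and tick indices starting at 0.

bar 0: v0=A3 v1=A4 downbeat P8
bar 1: v0=F3 v1=D4 downbeat M6
bar 2: v0=A3 v1=C4 downbeat m3
bar 3: v0=G3 v1=E4 downbeat M6
bar 4: v0=E3 v1=E4 downbeat P8
bar 5: v0=F3 v1=C4 downbeat P5
bar 6: v0=G3 v1=G4 downbeat P8
bar 7: v0=B3 v1=G4 downbeat m6
bar 8: v0=A3 v1=A4 downbeat P8
  -> R1 @ bar 4 tick 0 v(0, 1): G3/G4 P8 -> E3/E4 P8 similar
  -> R1 @ bar 6 tick 0 v(0, 1): F3/F4 P8 -> G3/G4 P8 similar

(4, 0, R1, (0, 1))
(6, 0, R1, (0, 1))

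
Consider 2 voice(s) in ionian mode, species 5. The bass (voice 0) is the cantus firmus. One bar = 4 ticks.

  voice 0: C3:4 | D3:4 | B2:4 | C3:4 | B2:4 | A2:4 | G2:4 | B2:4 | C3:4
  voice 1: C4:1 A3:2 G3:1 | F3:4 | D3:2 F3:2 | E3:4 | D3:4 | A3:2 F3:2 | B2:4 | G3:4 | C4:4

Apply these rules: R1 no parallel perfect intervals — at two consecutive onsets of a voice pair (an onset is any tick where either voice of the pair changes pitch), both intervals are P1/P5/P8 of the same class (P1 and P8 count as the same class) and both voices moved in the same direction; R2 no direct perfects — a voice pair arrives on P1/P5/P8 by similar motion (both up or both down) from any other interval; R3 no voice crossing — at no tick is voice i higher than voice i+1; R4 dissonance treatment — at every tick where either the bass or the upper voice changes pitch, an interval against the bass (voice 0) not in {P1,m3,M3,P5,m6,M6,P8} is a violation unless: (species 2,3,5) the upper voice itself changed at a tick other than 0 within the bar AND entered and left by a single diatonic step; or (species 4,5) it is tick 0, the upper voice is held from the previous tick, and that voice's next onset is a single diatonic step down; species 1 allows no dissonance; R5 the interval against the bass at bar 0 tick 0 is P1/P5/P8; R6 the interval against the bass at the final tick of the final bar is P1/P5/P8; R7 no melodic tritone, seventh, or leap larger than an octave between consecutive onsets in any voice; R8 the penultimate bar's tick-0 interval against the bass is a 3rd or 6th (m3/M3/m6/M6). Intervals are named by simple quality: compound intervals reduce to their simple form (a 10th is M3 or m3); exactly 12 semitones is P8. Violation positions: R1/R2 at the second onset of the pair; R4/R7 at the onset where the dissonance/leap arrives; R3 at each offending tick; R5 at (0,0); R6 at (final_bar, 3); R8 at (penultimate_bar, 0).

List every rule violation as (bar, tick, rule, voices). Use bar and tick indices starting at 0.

(2, 2, R4, (0, 1))
(6, 0, R7, (1,))
(8, 0, R2, (0, 1))

bar 0: v0=C3 v1=C4 downbeat P8
bar 1: v0=D3 v1=F3 downbeat m3
bar 2: v0=B2 v1=D3 downbeat m3
bar 3: v0=C3 v1=E3 downbeat M3
bar 4: v0=B2 v1=D3 downbeat m3
bar 5: v0=A2 v1=A3 downbeat P8
bar 6: v0=G2 v1=B2 downbeat M3
bar 7: v0=B2 v1=G3 downbeat m6
bar 8: v0=C3 v1=C4 downbeat P8
  -> R4 @ bar 2 tick 2 v(0, 1): B2/F3 TT untreated
  -> R7 @ bar 6 tick 0 v(1,): F3->B2 leap 6st
  -> R2 @ bar 8 tick 0 v(0, 1): B2/G3 m6 -> C3/C4 P8 similar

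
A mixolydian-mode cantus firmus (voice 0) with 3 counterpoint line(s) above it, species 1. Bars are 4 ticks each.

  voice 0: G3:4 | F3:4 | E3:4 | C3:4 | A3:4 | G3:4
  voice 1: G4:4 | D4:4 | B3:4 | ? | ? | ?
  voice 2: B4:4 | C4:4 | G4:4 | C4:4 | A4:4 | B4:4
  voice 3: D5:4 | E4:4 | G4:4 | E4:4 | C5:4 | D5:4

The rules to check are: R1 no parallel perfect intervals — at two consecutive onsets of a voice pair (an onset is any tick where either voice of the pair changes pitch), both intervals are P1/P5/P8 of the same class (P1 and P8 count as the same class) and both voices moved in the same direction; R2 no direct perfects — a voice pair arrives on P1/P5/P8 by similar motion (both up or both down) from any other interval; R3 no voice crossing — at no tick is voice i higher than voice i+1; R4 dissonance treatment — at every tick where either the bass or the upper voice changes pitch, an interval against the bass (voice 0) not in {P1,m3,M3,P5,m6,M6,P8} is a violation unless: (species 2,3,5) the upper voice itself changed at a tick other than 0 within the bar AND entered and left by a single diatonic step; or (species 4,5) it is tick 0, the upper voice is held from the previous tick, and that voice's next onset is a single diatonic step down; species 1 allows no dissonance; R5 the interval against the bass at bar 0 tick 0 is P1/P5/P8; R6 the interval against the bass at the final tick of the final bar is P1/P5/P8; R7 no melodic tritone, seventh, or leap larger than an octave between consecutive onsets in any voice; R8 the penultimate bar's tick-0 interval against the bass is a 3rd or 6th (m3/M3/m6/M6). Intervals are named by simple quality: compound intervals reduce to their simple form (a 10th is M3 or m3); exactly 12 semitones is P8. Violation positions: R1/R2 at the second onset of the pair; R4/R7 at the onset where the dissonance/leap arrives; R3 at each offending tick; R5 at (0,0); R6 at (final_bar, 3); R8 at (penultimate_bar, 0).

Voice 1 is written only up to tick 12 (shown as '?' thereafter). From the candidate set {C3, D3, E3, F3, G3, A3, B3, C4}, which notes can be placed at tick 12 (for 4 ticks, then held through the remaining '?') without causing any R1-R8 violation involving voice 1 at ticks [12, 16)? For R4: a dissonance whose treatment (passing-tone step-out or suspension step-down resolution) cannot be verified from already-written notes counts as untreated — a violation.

{C4}

C3: violates R2,R7
D3: violates R4
E3: violates R2
F3: violates R2,R4,R7
G3: violates R1
A3: violates R2
B3: violates R4
C4: legal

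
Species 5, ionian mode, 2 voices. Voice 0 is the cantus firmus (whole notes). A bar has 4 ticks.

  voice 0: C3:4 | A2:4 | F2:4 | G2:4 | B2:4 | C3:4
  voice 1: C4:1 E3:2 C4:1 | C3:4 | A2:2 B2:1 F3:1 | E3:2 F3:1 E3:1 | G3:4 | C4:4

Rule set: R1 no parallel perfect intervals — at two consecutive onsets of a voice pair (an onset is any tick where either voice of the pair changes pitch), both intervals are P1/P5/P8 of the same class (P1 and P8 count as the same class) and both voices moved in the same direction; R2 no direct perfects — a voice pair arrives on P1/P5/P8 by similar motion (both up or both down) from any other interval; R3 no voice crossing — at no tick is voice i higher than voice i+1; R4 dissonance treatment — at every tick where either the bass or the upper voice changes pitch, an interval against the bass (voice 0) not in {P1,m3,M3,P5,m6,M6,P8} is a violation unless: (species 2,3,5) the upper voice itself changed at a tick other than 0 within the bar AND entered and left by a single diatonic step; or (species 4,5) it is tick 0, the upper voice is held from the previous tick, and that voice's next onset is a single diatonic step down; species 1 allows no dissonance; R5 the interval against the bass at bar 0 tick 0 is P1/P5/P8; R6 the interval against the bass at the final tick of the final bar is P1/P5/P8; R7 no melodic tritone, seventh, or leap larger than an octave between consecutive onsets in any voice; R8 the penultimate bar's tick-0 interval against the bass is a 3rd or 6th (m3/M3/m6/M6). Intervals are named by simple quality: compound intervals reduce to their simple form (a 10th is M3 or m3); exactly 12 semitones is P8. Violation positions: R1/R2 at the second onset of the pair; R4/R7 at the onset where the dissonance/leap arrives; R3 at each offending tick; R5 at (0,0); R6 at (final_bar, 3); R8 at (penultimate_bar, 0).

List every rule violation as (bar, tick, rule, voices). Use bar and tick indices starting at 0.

bar 0: v0=C3 v1=C4 downbeat P8
bar 1: v0=A2 v1=C3 downbeat m3
bar 2: v0=F2 v1=A2 downbeat M3
bar 3: v0=G2 v1=E3 downbeat M6
bar 4: v0=B2 v1=G3 downbeat m6
bar 5: v0=C3 v1=C4 downbeat P8
  -> R4 @ bar 2 tick 2 v(0, 1): F2/B2 TT untreated
  -> R7 @ bar 2 tick 3 v(1,): B2->F3 leap 6st
  -> R2 @ bar 5 tick 0 v(0, 1): B2/G3 m6 -> C3/C4 P8 similar

(2, 2, R4, (0, 1))
(2, 3, R7, (1,))
(5, 0, R2, (0, 1))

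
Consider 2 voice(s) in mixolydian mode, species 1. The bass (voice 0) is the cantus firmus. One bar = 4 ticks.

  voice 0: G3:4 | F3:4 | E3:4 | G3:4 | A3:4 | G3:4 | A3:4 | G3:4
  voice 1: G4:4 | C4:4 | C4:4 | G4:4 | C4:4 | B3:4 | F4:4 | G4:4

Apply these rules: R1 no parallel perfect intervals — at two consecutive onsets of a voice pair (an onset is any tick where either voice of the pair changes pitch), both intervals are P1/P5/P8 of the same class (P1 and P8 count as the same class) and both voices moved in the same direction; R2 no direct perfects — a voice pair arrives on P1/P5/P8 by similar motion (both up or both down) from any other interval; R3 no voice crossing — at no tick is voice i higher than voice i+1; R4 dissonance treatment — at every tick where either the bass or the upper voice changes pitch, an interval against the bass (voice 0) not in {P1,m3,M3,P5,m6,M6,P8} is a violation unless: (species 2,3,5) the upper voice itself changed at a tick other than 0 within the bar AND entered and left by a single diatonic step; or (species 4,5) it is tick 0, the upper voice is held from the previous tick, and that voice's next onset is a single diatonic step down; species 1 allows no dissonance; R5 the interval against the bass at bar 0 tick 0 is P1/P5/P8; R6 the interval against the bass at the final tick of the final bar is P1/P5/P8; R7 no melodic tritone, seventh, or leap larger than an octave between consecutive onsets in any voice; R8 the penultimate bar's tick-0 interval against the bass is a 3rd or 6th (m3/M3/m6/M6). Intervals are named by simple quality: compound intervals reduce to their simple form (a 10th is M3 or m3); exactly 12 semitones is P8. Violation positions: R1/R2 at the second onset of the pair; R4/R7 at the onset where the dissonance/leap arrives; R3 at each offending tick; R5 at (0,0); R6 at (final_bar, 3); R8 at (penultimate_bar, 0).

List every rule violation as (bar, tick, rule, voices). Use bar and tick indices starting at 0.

bar 0: v0=G3 v1=G4 downbeat P8
bar 1: v0=F3 v1=C4 downbeat P5
bar 2: v0=E3 v1=C4 downbeat m6
bar 3: v0=G3 v1=G4 downbeat P8
bar 4: v0=A3 v1=C4 downbeat m3
bar 5: v0=G3 v1=B3 downbeat M3
bar 6: v0=A3 v1=F4 downbeat m6
bar 7: v0=G3 v1=G4 downbeat P8
  -> R2 @ bar 1 tick 0 v(0, 1): G3/G4 P8 -> F3/C4 P5 similar
  -> R2 @ bar 3 tick 0 v(0, 1): E3/C4 m6 -> G3/G4 P8 similar
  -> R7 @ bar 6 tick 0 v(1,): B3->F4 leap 6st

(1, 0, R2, (0, 1))
(3, 0, R2, (0, 1))
(6, 0, R7, (1,))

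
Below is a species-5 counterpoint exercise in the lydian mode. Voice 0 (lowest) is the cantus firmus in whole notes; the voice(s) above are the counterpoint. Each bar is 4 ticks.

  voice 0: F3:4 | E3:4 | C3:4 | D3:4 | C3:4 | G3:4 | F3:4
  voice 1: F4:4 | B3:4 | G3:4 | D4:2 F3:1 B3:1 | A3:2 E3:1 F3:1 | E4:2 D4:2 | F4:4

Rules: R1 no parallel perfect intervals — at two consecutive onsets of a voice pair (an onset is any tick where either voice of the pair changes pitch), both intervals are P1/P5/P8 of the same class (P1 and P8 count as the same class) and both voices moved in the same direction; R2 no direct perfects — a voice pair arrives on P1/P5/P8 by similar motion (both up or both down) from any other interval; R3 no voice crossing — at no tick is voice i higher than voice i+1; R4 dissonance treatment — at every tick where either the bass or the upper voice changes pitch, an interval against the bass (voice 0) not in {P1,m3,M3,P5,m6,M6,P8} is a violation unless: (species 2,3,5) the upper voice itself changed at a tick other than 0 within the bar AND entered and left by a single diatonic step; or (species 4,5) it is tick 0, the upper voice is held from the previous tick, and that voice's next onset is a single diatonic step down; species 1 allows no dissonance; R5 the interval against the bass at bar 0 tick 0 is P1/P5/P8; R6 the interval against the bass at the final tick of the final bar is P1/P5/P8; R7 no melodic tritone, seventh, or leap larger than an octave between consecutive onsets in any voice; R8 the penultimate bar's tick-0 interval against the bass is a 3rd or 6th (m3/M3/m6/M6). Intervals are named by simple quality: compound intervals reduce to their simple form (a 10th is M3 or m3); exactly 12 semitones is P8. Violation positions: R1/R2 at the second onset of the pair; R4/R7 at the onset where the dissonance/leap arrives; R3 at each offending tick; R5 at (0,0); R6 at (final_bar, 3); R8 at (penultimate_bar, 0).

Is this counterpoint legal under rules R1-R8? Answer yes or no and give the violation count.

No (7 violations)

bar 0: v0=F3 v1=F4 (P8)
bar 1: v0=E3 v1=B3 (P5)
bar 2: v0=C3 v1=G3 (P5)
bar 3: v0=D3 v1=D4 (P8)
bar 4: v0=C3 v1=A3 (M6)
bar 5: v0=G3 v1=E4 (M6)
bar 6: v0=F3 v1=F4 (P8)
  R2 @ bar1.0: F3/F4 P8 -> E3/B3 P5 similar
  R7 @ bar1.0: F4->B3 leap 6st
  R1 @ bar2.0: E3/B3 P5 -> C3/G3 P5 similar
  R2 @ bar3.0: C3/G3 P5 -> D3/D4 P8 similar
  R7 @ bar3.3: F3->B3 leap 6st
  R4 @ bar4.3: C3/F3 P4 untreated
  R7 @ bar5.0: F3->E4 leap 11st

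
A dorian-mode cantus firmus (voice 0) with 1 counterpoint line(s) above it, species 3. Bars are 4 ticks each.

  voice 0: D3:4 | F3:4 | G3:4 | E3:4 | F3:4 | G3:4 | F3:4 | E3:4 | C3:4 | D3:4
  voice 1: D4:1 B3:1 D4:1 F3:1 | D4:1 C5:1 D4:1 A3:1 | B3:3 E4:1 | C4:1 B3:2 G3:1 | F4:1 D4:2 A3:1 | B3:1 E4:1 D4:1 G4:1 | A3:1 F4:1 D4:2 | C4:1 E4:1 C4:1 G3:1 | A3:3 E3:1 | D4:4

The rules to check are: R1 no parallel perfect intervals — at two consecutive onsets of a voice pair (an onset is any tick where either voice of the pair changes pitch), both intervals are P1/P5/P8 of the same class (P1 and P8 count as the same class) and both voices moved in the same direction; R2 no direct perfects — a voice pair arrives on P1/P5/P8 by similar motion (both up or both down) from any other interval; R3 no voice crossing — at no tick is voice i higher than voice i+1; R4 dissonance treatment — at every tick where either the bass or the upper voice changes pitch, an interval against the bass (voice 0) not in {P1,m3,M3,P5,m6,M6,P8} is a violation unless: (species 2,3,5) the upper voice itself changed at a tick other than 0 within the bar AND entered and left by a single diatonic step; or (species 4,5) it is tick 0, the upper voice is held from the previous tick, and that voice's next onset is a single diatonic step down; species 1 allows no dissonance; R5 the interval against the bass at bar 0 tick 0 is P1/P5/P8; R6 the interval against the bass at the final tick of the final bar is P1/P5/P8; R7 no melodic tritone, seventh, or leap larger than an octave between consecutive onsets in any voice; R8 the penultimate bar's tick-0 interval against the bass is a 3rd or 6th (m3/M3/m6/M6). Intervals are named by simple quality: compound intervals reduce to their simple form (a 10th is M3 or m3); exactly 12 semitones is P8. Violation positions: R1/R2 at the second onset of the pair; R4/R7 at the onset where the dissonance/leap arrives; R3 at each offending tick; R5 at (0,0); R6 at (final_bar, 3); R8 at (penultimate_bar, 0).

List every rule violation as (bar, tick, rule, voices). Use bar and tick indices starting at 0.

(1, 1, R7, (1,))
(1, 2, R7, (1,))
(4, 0, R2, (0, 1))
(4, 0, R7, (1,))
(6, 0, R7, (1,))
(9, 0, R2, (0, 1))
(9, 0, R7, (1,))

bar 0: v0=D3 v1=D4 downbeat P8
bar 1: v0=F3 v1=D4 downbeat M6
bar 2: v0=G3 v1=B3 downbeat M3
bar 3: v0=E3 v1=C4 downbeat m6
bar 4: v0=F3 v1=F4 downbeat P8
bar 5: v0=G3 v1=B3 downbeat M3
bar 6: v0=F3 v1=A3 downbeat M3
bar 7: v0=E3 v1=C4 downbeat m6
bar 8: v0=C3 v1=A3 downbeat M6
bar 9: v0=D3 v1=D4 downbeat P8
  -> R7 @ bar 1 tick 1 v(1,): D4->C5 leap 10st
  -> R7 @ bar 1 tick 2 v(1,): C5->D4 leap 10st
  -> R2 @ bar 4 tick 0 v(0, 1): E3/G3 m3 -> F3/F4 P8 similar
  -> R7 @ bar 4 tick 0 v(1,): G3->F4 leap 10st
  -> R7 @ bar 6 tick 0 v(1,): G4->A3 leap 10st
  -> R2 @ bar 9 tick 0 v(0, 1): C3/E3 M3 -> D3/D4 P8 similar
  -> R7 @ bar 9 tick 0 v(1,): E3->D4 leap 10st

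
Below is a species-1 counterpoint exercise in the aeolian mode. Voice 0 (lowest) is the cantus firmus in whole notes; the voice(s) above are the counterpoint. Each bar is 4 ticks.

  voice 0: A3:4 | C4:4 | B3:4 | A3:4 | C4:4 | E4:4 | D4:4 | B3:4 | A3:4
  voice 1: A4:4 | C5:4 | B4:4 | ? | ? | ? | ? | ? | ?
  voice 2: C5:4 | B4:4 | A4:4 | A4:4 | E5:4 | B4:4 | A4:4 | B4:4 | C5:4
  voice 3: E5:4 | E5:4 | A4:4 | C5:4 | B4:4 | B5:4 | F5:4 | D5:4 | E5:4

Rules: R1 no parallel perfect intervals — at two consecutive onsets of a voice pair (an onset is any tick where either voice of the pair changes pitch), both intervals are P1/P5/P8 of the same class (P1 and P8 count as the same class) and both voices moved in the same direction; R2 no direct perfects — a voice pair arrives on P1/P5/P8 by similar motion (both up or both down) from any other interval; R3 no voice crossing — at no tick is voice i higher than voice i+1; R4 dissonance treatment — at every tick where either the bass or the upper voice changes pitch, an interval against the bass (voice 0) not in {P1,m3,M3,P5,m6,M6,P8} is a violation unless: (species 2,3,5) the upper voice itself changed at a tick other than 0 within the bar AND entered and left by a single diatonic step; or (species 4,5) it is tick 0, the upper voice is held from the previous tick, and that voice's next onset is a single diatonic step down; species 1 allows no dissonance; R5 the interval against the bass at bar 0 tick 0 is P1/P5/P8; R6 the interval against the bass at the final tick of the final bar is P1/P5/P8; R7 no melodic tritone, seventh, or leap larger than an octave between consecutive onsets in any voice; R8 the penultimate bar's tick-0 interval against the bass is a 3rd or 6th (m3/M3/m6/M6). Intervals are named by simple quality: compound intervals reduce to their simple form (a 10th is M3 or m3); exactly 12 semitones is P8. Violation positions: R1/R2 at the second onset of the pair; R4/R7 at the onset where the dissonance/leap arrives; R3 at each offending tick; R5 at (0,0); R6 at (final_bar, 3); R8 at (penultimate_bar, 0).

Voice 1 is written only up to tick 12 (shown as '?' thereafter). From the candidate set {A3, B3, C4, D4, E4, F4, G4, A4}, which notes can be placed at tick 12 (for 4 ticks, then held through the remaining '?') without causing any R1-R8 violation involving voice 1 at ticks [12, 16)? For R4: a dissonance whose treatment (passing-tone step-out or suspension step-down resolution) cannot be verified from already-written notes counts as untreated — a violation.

{}

A3: violates R1,R7
B3: violates R4
C4: violates R7
D4: violates R4
E4: violates R2
F4: violates R7
G4: violates R4
A4: violates R1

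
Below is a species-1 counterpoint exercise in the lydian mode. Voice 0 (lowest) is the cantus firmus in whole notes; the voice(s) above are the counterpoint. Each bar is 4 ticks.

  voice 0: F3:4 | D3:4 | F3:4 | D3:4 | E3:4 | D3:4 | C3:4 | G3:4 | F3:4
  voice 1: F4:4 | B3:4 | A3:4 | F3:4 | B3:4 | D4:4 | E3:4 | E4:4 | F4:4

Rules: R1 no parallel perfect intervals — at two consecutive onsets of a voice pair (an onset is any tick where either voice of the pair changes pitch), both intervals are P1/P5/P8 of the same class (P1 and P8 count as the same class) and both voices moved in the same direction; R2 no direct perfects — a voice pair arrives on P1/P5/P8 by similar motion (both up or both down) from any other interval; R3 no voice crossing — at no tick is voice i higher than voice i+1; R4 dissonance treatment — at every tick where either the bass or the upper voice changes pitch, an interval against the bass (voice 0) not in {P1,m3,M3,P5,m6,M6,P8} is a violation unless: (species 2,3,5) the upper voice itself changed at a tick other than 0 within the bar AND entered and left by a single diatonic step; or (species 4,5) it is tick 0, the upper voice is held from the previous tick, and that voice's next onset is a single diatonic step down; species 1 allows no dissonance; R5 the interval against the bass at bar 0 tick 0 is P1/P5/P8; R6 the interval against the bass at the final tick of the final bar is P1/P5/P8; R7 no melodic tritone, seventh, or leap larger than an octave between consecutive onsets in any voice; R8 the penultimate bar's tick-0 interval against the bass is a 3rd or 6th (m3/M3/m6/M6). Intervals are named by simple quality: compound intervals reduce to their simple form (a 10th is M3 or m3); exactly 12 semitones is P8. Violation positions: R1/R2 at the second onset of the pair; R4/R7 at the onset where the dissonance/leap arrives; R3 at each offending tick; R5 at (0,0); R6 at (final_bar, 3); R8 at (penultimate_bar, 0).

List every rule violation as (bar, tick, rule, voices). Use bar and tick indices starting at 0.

(1, 0, R7, (1,))
(4, 0, R2, (0, 1))
(4, 0, R7, (1,))
(6, 0, R7, (1,))

bar 0: v0=F3 v1=F4 downbeat P8
bar 1: v0=D3 v1=B3 downbeat M6
bar 2: v0=F3 v1=A3 downbeat M3
bar 3: v0=D3 v1=F3 downbeat m3
bar 4: v0=E3 v1=B3 downbeat P5
bar 5: v0=D3 v1=D4 downbeat P8
bar 6: v0=C3 v1=E3 downbeat M3
bar 7: v0=G3 v1=E4 downbeat M6
bar 8: v0=F3 v1=F4 downbeat P8
  -> R7 @ bar 1 tick 0 v(1,): F4->B3 leap 6st
  -> R2 @ bar 4 tick 0 v(0, 1): D3/F3 m3 -> E3/B3 P5 similar
  -> R7 @ bar 4 tick 0 v(1,): F3->B3 leap 6st
  -> R7 @ bar 6 tick 0 v(1,): D4->E3 leap 10st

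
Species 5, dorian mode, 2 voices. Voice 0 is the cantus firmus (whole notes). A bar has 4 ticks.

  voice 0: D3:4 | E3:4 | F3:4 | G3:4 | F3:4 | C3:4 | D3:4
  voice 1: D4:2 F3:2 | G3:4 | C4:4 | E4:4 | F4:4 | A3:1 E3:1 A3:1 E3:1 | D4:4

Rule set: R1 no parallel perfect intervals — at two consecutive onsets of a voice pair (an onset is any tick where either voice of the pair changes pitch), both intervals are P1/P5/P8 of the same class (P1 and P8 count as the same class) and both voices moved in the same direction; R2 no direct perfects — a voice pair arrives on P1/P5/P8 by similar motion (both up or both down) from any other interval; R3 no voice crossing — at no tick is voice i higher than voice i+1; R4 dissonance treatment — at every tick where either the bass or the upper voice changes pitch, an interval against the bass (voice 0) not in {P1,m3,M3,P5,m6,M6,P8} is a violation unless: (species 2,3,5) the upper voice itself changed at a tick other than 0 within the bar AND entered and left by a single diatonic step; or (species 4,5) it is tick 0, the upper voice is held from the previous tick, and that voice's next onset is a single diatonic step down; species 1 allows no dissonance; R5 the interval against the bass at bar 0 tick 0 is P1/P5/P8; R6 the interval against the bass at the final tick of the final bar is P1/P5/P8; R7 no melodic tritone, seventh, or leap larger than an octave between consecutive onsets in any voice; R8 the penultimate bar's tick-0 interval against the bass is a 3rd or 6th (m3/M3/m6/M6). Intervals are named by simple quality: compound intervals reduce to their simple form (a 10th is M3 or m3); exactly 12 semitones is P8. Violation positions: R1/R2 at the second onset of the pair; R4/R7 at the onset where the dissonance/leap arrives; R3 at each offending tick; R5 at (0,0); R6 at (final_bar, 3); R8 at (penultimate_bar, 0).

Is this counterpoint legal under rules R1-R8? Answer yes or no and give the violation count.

bar 0: v0=D3 v1=D4 (P8)
bar 1: v0=E3 v1=G3 (m3)
bar 2: v0=F3 v1=C4 (P5)
bar 3: v0=G3 v1=E4 (M6)
bar 4: v0=F3 v1=F4 (P8)
bar 5: v0=C3 v1=A3 (M6)
bar 6: v0=D3 v1=D4 (P8)
  R2 @ bar2.0: E3/G3 m3 -> F3/C4 P5 similar
  R2 @ bar6.0: C3/E3 M3 -> D3/D4 P8 similar
  R7 @ bar6.0: E3->D4 leap 10st

No (3 violations)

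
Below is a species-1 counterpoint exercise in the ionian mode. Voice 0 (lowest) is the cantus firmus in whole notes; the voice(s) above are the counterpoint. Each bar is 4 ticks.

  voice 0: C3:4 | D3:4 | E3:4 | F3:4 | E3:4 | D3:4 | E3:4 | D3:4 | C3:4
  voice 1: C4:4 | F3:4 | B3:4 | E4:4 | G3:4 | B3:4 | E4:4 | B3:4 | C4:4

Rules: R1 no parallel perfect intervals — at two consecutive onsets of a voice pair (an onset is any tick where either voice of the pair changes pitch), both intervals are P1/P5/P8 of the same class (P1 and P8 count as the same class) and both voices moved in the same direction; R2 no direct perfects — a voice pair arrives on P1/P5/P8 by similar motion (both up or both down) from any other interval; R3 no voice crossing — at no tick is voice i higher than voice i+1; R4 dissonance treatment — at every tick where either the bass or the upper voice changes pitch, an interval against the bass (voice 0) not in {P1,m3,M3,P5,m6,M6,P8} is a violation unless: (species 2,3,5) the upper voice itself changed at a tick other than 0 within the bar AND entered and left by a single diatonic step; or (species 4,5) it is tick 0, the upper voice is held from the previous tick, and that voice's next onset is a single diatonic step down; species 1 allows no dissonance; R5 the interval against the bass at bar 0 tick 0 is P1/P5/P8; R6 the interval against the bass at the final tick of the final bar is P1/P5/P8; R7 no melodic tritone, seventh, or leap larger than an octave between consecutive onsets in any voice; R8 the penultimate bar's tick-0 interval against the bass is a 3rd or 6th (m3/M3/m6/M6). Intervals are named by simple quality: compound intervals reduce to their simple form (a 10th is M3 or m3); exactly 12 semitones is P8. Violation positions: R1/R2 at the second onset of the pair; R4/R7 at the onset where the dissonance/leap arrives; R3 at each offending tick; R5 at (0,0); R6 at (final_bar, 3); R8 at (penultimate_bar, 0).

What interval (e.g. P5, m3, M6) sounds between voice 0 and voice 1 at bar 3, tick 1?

voice 0=F3 voice 1=E4 -> M7

M7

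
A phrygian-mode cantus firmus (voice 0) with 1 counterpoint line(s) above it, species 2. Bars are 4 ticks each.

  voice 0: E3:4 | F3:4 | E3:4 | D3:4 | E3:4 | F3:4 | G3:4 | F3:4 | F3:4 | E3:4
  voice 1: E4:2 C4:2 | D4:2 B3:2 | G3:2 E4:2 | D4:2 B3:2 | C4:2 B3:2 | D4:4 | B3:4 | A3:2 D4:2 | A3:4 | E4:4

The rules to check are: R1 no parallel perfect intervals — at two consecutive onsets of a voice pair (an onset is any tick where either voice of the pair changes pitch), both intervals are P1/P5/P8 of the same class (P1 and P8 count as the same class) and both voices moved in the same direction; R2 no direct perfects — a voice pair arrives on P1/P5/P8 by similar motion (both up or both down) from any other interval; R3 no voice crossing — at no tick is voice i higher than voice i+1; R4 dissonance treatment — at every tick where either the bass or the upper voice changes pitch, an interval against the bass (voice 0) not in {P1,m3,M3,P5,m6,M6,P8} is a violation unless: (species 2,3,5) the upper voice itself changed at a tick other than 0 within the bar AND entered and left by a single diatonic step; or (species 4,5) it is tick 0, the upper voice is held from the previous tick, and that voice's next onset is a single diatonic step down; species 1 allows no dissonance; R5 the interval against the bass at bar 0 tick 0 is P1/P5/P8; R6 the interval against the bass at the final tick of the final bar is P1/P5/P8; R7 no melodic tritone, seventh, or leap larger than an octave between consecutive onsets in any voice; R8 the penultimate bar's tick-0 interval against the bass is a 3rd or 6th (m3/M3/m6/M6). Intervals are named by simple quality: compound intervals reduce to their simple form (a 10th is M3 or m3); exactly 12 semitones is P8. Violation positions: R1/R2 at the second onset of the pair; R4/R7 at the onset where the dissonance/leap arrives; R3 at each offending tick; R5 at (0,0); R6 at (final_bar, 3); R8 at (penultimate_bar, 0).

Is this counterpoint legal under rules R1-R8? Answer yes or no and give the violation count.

bar 0: v0=E3 v1=E4 (P8)
bar 1: v0=F3 v1=D4 (M6)
bar 2: v0=E3 v1=G3 (m3)
bar 3: v0=D3 v1=D4 (P8)
bar 4: v0=E3 v1=C4 (m6)
bar 5: v0=F3 v1=D4 (M6)
bar 6: v0=G3 v1=B3 (M3)
bar 7: v0=F3 v1=A3 (M3)
bar 8: v0=F3 v1=A3 (M3)
bar 9: v0=E3 v1=E4 (P8)
  R4 @ bar1.2: F3/B3 TT untreated
  R1 @ bar3.0: E3/E4 P8 -> D3/D4 P8 similar

No (2 violations)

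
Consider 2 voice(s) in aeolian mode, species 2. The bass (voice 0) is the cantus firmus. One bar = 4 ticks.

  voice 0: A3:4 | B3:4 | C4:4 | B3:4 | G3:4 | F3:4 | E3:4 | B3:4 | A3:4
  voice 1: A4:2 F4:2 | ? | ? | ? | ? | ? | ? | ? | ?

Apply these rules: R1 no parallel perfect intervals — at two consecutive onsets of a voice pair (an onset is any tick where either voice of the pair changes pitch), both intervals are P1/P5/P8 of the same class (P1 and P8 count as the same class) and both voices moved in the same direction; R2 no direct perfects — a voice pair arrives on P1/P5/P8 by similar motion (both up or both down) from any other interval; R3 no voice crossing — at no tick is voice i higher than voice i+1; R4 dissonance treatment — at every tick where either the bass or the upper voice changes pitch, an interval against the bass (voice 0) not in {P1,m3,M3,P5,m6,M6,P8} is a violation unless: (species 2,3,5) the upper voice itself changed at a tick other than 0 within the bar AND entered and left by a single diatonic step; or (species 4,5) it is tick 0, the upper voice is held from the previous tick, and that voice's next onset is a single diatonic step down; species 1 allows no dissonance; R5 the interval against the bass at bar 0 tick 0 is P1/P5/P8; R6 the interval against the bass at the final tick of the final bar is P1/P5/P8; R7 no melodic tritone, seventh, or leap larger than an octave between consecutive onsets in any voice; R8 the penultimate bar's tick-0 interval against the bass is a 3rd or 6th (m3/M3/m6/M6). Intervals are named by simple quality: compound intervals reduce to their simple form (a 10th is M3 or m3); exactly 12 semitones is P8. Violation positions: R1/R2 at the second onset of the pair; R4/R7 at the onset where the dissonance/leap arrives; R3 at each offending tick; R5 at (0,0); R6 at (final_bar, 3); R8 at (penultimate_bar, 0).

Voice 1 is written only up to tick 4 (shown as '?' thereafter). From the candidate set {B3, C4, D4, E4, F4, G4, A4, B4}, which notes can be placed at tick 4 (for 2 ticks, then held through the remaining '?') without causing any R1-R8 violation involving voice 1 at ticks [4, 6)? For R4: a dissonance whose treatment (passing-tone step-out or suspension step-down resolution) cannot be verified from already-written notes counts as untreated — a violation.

B3: violates R7
C4: violates R4
D4: legal
E4: violates R4
F4: violates R4
G4: legal
A4: violates R4
B4: violates R2,R7

{D4, G4}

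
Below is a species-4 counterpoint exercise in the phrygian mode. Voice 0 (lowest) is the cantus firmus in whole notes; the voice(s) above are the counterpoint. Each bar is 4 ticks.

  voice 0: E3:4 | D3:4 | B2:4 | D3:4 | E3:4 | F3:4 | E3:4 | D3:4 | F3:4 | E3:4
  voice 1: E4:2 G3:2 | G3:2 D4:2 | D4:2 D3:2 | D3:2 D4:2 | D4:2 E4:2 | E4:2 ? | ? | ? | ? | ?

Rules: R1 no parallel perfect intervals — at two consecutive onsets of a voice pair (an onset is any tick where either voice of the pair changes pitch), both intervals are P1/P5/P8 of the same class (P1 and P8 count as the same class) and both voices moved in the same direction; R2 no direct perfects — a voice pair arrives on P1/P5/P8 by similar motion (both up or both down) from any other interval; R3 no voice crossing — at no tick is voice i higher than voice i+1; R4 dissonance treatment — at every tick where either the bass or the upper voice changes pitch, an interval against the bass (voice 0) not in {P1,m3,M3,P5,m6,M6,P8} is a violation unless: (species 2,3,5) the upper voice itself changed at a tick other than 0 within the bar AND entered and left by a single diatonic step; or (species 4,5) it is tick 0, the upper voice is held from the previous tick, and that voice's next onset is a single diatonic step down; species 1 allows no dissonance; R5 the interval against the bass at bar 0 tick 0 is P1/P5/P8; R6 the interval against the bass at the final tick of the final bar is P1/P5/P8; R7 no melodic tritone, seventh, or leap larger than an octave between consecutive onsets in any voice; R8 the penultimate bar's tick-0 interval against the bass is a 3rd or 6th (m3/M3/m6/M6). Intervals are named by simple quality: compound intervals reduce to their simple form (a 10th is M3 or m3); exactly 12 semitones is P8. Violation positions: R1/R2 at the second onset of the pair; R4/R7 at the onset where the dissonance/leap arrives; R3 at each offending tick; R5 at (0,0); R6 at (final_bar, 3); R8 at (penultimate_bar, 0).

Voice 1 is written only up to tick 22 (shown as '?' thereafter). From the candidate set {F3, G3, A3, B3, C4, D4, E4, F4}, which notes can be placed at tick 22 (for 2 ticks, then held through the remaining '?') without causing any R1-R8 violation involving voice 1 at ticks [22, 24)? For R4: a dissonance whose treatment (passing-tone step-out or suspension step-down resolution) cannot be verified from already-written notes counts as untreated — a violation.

{A3, C4, D4, E4, F4}

F3: violates R7
G3: violates R4
A3: legal
B3: violates R4
C4: legal
D4: legal
E4: legal
F4: legal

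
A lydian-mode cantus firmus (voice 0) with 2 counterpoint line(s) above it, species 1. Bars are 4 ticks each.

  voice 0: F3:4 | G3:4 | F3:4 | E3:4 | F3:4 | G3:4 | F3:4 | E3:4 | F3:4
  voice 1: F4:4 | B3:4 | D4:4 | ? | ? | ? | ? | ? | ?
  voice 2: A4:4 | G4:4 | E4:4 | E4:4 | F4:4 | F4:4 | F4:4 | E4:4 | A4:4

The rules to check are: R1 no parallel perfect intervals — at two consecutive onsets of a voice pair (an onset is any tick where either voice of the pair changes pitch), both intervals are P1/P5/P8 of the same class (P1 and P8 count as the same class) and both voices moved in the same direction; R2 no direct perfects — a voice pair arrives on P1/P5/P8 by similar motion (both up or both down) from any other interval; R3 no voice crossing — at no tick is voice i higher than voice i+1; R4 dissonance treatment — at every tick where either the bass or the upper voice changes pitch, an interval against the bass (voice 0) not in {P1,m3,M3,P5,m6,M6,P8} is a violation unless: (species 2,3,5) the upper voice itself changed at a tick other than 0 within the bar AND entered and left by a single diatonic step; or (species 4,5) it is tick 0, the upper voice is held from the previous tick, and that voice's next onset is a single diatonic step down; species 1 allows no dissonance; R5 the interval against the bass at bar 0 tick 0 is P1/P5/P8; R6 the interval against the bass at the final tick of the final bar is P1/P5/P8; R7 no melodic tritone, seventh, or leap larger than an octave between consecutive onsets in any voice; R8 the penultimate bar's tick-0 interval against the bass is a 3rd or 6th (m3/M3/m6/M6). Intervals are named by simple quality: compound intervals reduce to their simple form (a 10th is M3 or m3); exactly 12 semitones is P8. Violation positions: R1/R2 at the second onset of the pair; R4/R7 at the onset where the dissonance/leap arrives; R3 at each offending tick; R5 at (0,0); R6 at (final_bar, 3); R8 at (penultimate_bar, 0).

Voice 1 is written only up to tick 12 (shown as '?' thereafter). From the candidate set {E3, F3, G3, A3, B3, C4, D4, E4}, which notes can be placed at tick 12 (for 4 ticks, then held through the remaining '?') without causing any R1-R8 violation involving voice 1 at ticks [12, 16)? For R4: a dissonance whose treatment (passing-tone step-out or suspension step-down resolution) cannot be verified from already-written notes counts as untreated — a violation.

E3: violates R2,R7
F3: violates R4
G3: legal
A3: violates R4
B3: violates R2
C4: legal
D4: violates R4
E4: legal

{C4, E4, G3}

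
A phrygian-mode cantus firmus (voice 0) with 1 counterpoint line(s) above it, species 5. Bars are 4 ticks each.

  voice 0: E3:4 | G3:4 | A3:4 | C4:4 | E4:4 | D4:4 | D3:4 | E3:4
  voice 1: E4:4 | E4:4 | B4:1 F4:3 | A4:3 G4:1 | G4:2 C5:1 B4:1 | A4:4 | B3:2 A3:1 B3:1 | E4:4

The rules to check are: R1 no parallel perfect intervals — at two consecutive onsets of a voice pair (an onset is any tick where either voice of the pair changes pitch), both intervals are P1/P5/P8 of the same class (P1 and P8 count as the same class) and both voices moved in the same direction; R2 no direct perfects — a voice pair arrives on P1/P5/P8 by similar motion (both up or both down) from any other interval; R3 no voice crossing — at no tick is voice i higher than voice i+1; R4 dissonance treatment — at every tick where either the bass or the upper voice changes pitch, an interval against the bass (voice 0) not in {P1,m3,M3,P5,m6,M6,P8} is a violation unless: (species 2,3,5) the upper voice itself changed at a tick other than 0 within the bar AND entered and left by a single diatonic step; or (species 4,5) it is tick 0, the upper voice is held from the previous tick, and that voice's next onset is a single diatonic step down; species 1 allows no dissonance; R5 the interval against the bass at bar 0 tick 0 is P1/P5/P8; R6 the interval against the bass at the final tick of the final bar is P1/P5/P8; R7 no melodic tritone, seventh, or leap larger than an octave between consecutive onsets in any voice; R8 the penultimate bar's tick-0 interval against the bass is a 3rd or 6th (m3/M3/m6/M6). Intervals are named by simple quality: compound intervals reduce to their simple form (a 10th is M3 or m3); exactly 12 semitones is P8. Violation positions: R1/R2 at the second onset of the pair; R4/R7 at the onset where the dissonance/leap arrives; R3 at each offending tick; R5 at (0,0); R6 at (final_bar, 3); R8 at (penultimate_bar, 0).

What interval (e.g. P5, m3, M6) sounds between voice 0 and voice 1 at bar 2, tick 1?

m6

voice 0=A3 voice 1=F4 -> m6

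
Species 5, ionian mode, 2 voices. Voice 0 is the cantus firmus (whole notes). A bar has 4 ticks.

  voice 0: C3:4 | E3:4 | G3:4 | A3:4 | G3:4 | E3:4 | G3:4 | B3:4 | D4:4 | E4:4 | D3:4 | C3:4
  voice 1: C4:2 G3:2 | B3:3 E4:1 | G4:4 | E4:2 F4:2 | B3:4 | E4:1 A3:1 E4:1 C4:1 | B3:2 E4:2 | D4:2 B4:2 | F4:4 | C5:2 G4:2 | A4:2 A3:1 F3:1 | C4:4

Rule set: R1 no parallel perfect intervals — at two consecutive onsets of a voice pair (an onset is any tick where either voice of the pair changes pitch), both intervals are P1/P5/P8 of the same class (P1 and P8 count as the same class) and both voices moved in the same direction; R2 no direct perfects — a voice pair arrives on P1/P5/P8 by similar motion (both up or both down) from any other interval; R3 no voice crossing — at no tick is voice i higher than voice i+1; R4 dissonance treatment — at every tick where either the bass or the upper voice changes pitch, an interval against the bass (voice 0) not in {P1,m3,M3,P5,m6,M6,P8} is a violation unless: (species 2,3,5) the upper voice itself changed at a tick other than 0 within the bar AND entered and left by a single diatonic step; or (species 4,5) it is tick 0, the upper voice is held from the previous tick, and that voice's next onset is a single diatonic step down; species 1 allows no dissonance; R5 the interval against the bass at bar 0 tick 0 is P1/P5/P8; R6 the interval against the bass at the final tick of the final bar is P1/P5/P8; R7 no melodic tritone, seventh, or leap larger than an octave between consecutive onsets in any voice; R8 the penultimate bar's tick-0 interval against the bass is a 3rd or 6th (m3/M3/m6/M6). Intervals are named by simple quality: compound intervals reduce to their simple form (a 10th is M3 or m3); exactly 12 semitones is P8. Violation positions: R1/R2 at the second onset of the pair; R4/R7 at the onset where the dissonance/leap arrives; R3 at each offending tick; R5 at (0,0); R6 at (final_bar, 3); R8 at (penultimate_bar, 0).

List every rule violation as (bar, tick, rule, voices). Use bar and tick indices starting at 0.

(1, 0, R1, (0, 1))
(2, 0, R1, (0, 1))
(4, 0, R7, (1,))
(5, 1, R4, (0, 1))
(8, 0, R7, (1,))
(10, 0, R7, (0,))
(10, 0, R8, (0, 1))

bar 0: v0=C3 v1=C4 downbeat P8
bar 1: v0=E3 v1=B3 downbeat P5
bar 2: v0=G3 v1=G4 downbeat P8
bar 3: v0=A3 v1=E4 downbeat P5
bar 4: v0=G3 v1=B3 downbeat M3
bar 5: v0=E3 v1=E4 downbeat P8
bar 6: v0=G3 v1=B3 downbeat M3
bar 7: v0=B3 v1=D4 downbeat m3
bar 8: v0=D4 v1=F4 downbeat m3
bar 9: v0=E4 v1=C5 downbeat m6
bar 10: v0=D3 v1=A4 downbeat P5
bar 11: v0=C3 v1=C4 downbeat P8
  -> R1 @ bar 1 tick 0 v(0, 1): C3/G3 P5 -> E3/B3 P5 similar
  -> R1 @ bar 2 tick 0 v(0, 1): E3/E4 P8 -> G3/G4 P8 similar
  -> R7 @ bar 4 tick 0 v(1,): F4->B3 leap 6st
  -> R4 @ bar 5 tick 1 v(0, 1): E3/A3 P4 untreated
  -> R7 @ bar 8 tick 0 v(1,): B4->F4 leap 6st
  -> R7 @ bar 10 tick 0 v(0,): E4->D3 leap 14st
  -> R8 @ bar 10 tick 0 v(0, 1): penult P5 not 3rd/6th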